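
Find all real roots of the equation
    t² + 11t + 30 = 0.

t = -6 or t = -5

Factor: (t + 5)(t + 6) = 0.
So t = -5 or t = -6.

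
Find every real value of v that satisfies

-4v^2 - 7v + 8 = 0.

Discriminant: (-7)^2 - 4*(-4)*8 = 177.
Quadratic formula: v = (7 +/- sqrt(177)) / (-8).
So v = -sqrt(177)/8 - 7/8 ~= -2.538 or v = -7/8 + sqrt(177)/8 ~= 0.788.

v = -2.538 or v = 0.788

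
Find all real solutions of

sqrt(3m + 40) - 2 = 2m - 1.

m = 3

Isolate the radical: sqrt(3m + 40) = 2m + 1.
Square both sides: 3m + 40 = (2m + 1)^2.
Expand and rearrange: 4m^2 + m - 39 = 0.
Solving gives m = 3 or m = -3.25.
Check each candidate in the original equation:
  m = 3: sqrt(49) = 7, while 2m + 1 = 7 — valid.
  m = -3.25: sqrt(30.25) = 5.5, while 2m + 1 = -5.5 — extraneous.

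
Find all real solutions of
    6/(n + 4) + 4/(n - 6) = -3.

Multiply both sides by (n + 4)(n - 6):
6(n - 6) + 4(n + 4) = -3(n + 4)(n - 6).
Expand and collect terms: -3n^2 - 4n + 92 = 0.
By the quadratic formula, n = (4 +/- sqrt(1120)) / -6, so n ~= -6.2444 or n ~= 4.9111.
Neither value makes a denominator zero (n != -4, n != 6), so both are valid.

n = -6.2444 or n = 4.9111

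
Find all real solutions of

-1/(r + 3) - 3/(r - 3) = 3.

Multiply both sides by (r + 3)(r - 3):
-(r - 3) - 3(r + 3) = 3(r + 3)(r - 3).
Expand and collect terms: 3r² + 4r - 21 = 0.
By the quadratic formula, r = (-4 ± √268) / 6, so r ≈ 2.0618 or r ≈ -3.3951.
Neither value makes a denominator zero (r ≠ -3, r ≠ 3), so both are valid.

r = -3.3951 or r = 2.0618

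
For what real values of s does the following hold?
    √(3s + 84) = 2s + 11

s = -1

Square both sides: 3s + 84 = (2s + 11)².
Expand and rearrange: 4s² + 41s + 37 = 0.
Solving gives s = -1 or s = -9.25.
Check each candidate in the original equation:
  s = -1: √(81) = 9, while 2s + 11 = 9 — valid.
  s = -9.25: √(56.25) = 7.5, while 2s + 11 = -7.5 — extraneous.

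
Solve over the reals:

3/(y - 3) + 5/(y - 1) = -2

y = -2.4495 or y = 2.4495

Multiply both sides by (y - 3)(y - 1):
3(y - 1) + 5(y - 3) = -2(y - 3)(y - 1).
Expand and collect terms: -2y² + 12 = 0.
By the quadratic formula, y = (0 ± √96) / -4, so y ≈ -2.4495 or y ≈ 2.4495.
Neither value makes a denominator zero (y ≠ 3, y ≠ 1), so both are valid.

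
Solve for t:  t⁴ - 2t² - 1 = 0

t = -1.5538 or t = 1.5538

Let u = t². The equation becomes u² - 2u - 1 = 0.
By the quadratic formula, u = 1 + √(2) or u = 1 - √(2).
t² = 1 + √(2) gives t = ±√(1 + √(2)) ≈ ±1.5538.
t² = 1 - √(2) < 0 has no real solution.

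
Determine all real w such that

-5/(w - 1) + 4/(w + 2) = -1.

w = -4 or w = 4

Multiply both sides by (w - 1)(w + 2):
-5(w + 2) + 4(w - 1) = -(w - 1)(w + 2).
Expand and collect terms: -w² + 16 = 0.
Factor or apply the quadratic formula: w = -4 or w = 4.
Neither value makes a denominator zero (w ≠ 1, w ≠ -2), so both are valid.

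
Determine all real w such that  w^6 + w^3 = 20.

Let u = w^3. The equation becomes u^2 + u - 20 = 0.
Factor: (u - 4)(u + 5) = 0, so u = 4 or u = -5.
w^3 = 4 gives w = (4)^(1/3) ~= 1.5874.
w^3 = -5 gives w = -(5)^(1/3) ~= -1.71.

w = -1.71 or w = 1.5874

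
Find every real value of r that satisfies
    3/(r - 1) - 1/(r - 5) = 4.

r = 1.8139 or r = 4.6861

Multiply both sides by (r - 1)(r - 5):
3(r - 5) - (r - 1) = 4(r - 1)(r - 5).
Expand and collect terms: 4r² - 26r + 34 = 0.
By the quadratic formula, r = (26 ± √132) / 8, so r ≈ 4.6861 or r ≈ 1.8139.
Neither value makes a denominator zero (r ≠ 1, r ≠ 5), so both are valid.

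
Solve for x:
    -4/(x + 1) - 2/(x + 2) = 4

x = -3 or x = -1.5

Multiply both sides by (x + 1)(x + 2):
-4(x + 2) - 2(x + 1) = 4(x + 1)(x + 2).
Expand and collect terms: 4x^2 + 18x + 18 = 0.
Factor or apply the quadratic formula: x = -1.5 or x = -3.
Neither value makes a denominator zero (x != -1, x != -2), so both are valid.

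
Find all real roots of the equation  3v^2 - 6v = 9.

Bring every term to one side: 3v^2 - 6v - 9 = 0.
Factor: 3(v - 3)(v + 1) = 0.
So v = 3 or v = -1.

v = -1 or v = 3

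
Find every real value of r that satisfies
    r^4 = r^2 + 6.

Let u = r^2. The equation becomes u^2 - u - 6 = 0.
Factor: (u - 3)(u + 2) = 0, so u = 3 or u = -2.
r^2 = 3 gives r = +/-sqrt(3) ~= +/-1.7321.
r^2 = -2 < 0 has no real solution.

r = -1.7321 or r = 1.7321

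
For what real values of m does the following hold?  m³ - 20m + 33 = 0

m = -5.1401 or m = 2.1401 or m = 3

Possible rational roots are divisors of 33. Testing m = 3 gives 0, so (m - 3) is a factor.
Divide: m³ - 20m + 33 = (m - 3)(m² + 3m - 11).
Apply the quadratic formula to m² + 3m - 11 = 0: m = (-3 ± √53)/2, i.e. m ≈ 2.1401 or m ≈ -5.1401.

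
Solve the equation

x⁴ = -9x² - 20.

No real solutions.

Let u = x². The equation becomes u² + 9u + 20 = 0.
Factor: (u + 4)(u + 5) = 0, so u = -4 or u = -5.
x² = -4 < 0 has no real solution.
x² = -5 < 0 has no real solution.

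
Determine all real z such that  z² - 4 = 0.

Factor: (z - 2)(z + 2) = 0.
So z = 2 or z = -2.

z = -2 or z = 2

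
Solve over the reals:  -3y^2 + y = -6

Rearrange to standard form: -3y^2 + y + 6 = 0.
Discriminant: (1)^2 - 4*(-3)*6 = 73.
Quadratic formula: y = (-1 +/- sqrt(73)) / (-6).
So y = 1/6 - sqrt(73)/6 ~= -1.2573 or y = 1/6 + sqrt(73)/6 ~= 1.5907.

y = -1.2573 or y = 1.5907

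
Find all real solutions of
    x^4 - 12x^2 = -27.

x = -3 or x = -1.7321 or x = 1.7321 or x = 3

Let u = x^2. The equation becomes u^2 - 12u + 27 = 0.
Factor: (u - 3)(u - 9) = 0, so u = 3 or u = 9.
x^2 = 3 gives x = +/-sqrt(3) ~= +/-1.7321.
x^2 = 9 gives x = +/-3.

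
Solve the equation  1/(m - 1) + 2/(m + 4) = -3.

Multiply both sides by (m - 1)(m + 4):
(m + 4) + 2(m - 1) = -3(m - 1)(m + 4).
Expand and collect terms: -3m² - 12m + 10 = 0.
By the quadratic formula, m = (12 ± √264) / -6, so m ≈ -4.708 or m ≈ 0.708.
Neither value makes a denominator zero (m ≠ 1, m ≠ -4), so both are valid.

m = -4.708 or m = 0.708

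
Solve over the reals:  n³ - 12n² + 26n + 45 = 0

Possible rational roots are divisors of 45. Testing n = 5 gives 0, so (n - 5) is a factor.
Divide: n³ - 12n² + 26n + 45 = (n - 5)(n² - 7n - 9).
Apply the quadratic formula to n² - 7n - 9 = 0: n = (7 ± √85)/2, i.e. n ≈ 8.1098 or n ≈ -1.1098.

n = -1.1098 or n = 5 or n = 8.1098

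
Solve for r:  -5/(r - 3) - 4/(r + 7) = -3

Multiply both sides by (r - 3)(r + 7):
-5(r + 7) - 4(r - 3) = -3(r - 3)(r + 7).
Expand and collect terms: -3r^2 - 3r + 86 = 0.
By the quadratic formula, r = (3 +/- sqrt(1041)) / -6, so r ~= -5.8774 or r ~= 4.8774.
Neither value makes a denominator zero (r != 3, r != -7), so both are valid.

r = -5.8774 or r = 4.8774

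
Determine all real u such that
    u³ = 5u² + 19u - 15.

Rearrange: u³ - 5u² - 19u + 15 = 0.
Possible rational roots are divisors of 15. Testing u = -3 gives 0, so (u + 3) is a factor.
Divide: u³ - 5u² - 19u + 15 = (u + 3)(u² - 8u + 5).
Apply the quadratic formula to u² - 8u + 5 = 0: u = (8 ± √44)/2, i.e. u ≈ 7.3166 or u ≈ 0.6834.

u = -3 or u = 0.6834 or u = 7.3166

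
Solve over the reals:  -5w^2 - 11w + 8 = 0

w = -2.7763 or w = 0.5763

Discriminant: (-11)^2 - 4*(-5)*8 = 281.
Quadratic formula: w = (11 +/- sqrt(281)) / (-10).
So w = -sqrt(281)/10 - 11/10 ~= -2.7763 or w = -11/10 + sqrt(281)/10 ~= 0.5763.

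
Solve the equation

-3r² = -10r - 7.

r = -0.5941 or r = 3.9274

Rearrange to standard form: -3r² + 10r + 7 = 0.
Discriminant: (10)² − 4·(-3)·7 = 184.
Quadratic formula: r = (-10 ± √184) / (-6).
So r = 5/3 - √(46)/3 ≈ -0.5941 or r = 5/3 + √(46)/3 ≈ 3.9274.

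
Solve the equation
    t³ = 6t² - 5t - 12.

t = -1 or t = 3 or t = 4

Rearrange: t³ - 6t² + 5t + 12 = 0.
Possible rational roots are divisors of 12. Testing t = 3 gives 0, so (t - 3) is a factor.
Divide: t³ - 6t² + 5t + 12 = (t - 3)(t² - 3t - 4).
Factor the quadratic: t = 4 or t = -1.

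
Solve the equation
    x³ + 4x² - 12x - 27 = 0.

x = -5.3028 or x = -1.6972 or x = 3

Possible rational roots are divisors of -27. Testing x = 3 gives 0, so (x - 3) is a factor.
Divide: x³ + 4x² - 12x - 27 = (x - 3)(x² + 7x + 9).
Apply the quadratic formula to x² + 7x + 9 = 0: x = (-7 ± √13)/2, i.e. x ≈ -1.6972 or x ≈ -5.3028.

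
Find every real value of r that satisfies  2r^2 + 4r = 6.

Bring every term to one side: 2r^2 + 4r - 6 = 0.
Factor: 2(r - 1)(r + 3) = 0.
So r = 1 or r = -3.

r = -3 or r = 1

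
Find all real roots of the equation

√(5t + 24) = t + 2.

Square both sides: 5t + 24 = (t + 2)².
Expand and rearrange: t² - t - 20 = 0.
Solving gives t = 5 or t = -4.
Check each candidate in the original equation:
  t = 5: √(49) = 7, while t + 2 = 7 — valid.
  t = -4: √(4) = 2, while t + 2 = -2 — extraneous.

t = 5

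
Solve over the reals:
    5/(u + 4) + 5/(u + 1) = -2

u = -7.9155 or u = -2.0845

Multiply both sides by (u + 4)(u + 1):
5(u + 1) + 5(u + 4) = -2(u + 4)(u + 1).
Expand and collect terms: -2u^2 - 20u - 33 = 0.
By the quadratic formula, u = (20 +/- sqrt(136)) / -4, so u ~= -7.9155 or u ~= -2.0845.
Neither value makes a denominator zero (u != -4, u != -1), so both are valid.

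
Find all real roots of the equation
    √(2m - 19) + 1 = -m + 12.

m = 10

Isolate the radical: √(2m - 19) = -m + 11.
Square both sides: 2m - 19 = (-m + 11)².
Expand and rearrange: m² - 24m + 140 = 0.
Solving gives m = 14 or m = 10.
Check each candidate in the original equation:
  m = 14: √(9) = 3, while -m + 11 = -3 — extraneous.
  m = 10: √(1) = 1, while -m + 11 = 1 — valid.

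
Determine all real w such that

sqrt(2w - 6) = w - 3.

w = 3 or w = 5

Square both sides: 2w - 6 = (w - 3)^2.
Expand and rearrange: w^2 - 8w + 15 = 0.
Solving gives w = 5 or w = 3.
Check each candidate in the original equation:
  w = 5: sqrt(4) = 2, while w - 3 = 2 — valid.
  w = 3: sqrt(0) = 0, while w - 3 = 0 — valid.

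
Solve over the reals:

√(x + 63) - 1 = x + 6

x = 1

Isolate the radical: √(x + 63) = x + 7.
Square both sides: x + 63 = (x + 7)².
Expand and rearrange: x² + 13x - 14 = 0.
Solving gives x = 1 or x = -14.
Check each candidate in the original equation:
  x = 1: √(64) = 8, while x + 7 = 8 — valid.
  x = -14: √(49) = 7, while x + 7 = -7 — extraneous.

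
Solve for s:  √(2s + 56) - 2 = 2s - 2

Isolate the radical: √(2s + 56) = 2s.
Square both sides: 2s + 56 = (2s)².
Expand and rearrange: 4s² - 2s - 56 = 0.
Solving gives s = 4 or s = -3.5.
Check each candidate in the original equation:
  s = 4: √(64) = 8, while 2s = 8 — valid.
  s = -3.5: √(49) = 7, while 2s = -7 — extraneous.

s = 4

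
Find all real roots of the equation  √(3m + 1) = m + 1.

m = 0 or m = 1

Square both sides: 3m + 1 = (m + 1)².
Expand and rearrange: m² - m = 0.
Solving gives m = 1 or m = 0.
Check each candidate in the original equation:
  m = 1: √(4) = 2, while m + 1 = 2 — valid.
  m = 0: √(1) = 1, while m + 1 = 1 — valid.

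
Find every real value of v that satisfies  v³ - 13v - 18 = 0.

v = -2.1623 or v = -2 or v = 4.1623

Possible rational roots are divisors of -18. Testing v = -2 gives 0, so (v + 2) is a factor.
Divide: v³ - 13v - 18 = (v + 2)(v² - 2v - 9).
Apply the quadratic formula to v² - 2v - 9 = 0: v = (2 ± √40)/2, i.e. v ≈ 4.1623 or v ≈ -2.1623.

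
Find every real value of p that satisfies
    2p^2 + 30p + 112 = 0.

Factor: 2(p + 7)(p + 8) = 0.
So p = -7 or p = -8.

p = -8 or p = -7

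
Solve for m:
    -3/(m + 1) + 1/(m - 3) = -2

m = 1 or m = 2

Multiply both sides by (m + 1)(m - 3):
-3(m - 3) + (m + 1) = -2(m + 1)(m - 3).
Expand and collect terms: -2m² + 6m - 4 = 0.
Factor or apply the quadratic formula: m = 1 or m = 2.
Neither value makes a denominator zero (m ≠ -1, m ≠ 3), so both are valid.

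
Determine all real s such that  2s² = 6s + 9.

Rearrange to standard form: 2s² - 6s - 9 = 0.
Discriminant: (-6)² − 4·2·(-9) = 108.
Quadratic formula: s = (6 ± √108) / 4.
So s = 3/2 + 3·√(3)/2 ≈ 4.0981 or s = 3/2 - 3·√(3)/2 ≈ -1.0981.

s = -1.0981 or s = 4.0981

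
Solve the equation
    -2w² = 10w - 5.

w = -5.458 or w = 0.458

Rearrange to standard form: -2w² - 10w + 5 = 0.
Discriminant: (-10)² − 4·(-2)·5 = 140.
Quadratic formula: w = (10 ± √140) / (-4).
So w = -√(35)/2 - 5/2 ≈ -5.458 or w = -5/2 + √(35)/2 ≈ 0.458.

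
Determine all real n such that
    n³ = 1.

Rearrange: n³ - 1 = 0.
Possible rational roots are divisors of -1. Testing n = 1 gives 0, so (n - 1) is a factor.
Divide: n³ - 1 = (n - 1)(n² + n + 1).
The quadratic n² + n + 1 has discriminant -3 < 0, so no further real roots.

n = 1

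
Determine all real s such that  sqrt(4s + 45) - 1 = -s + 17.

Isolate the radical: sqrt(4s + 45) = -s + 18.
Square both sides: 4s + 45 = (-s + 18)^2.
Expand and rearrange: s^2 - 40s + 279 = 0.
Solving gives s = 31 or s = 9.
Check each candidate in the original equation:
  s = 31: sqrt(169) = 13, while -s + 18 = -13 — extraneous.
  s = 9: sqrt(81) = 9, while -s + 18 = 9 — valid.

s = 9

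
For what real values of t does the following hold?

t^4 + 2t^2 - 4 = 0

t = -1.1118 or t = 1.1118

Let u = t^2. The equation becomes u^2 + 2u - 4 = 0.
By the quadratic formula, u = -1 + sqrt(5) or u = -sqrt(5) - 1.
t^2 = -1 + sqrt(5) gives t = +/-sqrt(-1 + sqrt(5)) ~= +/-1.1118.
t^2 = -sqrt(5) - 1 < 0 has no real solution.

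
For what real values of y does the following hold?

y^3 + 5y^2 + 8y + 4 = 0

y = -2 or y = -1

Possible rational roots are divisors of 4. Testing y = -1 gives 0, so (y + 1) is a factor.
Divide: y^3 + 5y^2 + 8y + 4 = (y + 1)(y^2 + 4y + 4).
The quadratic has the repeated root y = -2.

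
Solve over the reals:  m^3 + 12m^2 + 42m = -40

m = -6.4495 or m = -4 or m = -1.5505

Rearrange: m^3 + 12m^2 + 42m + 40 = 0.
Possible rational roots are divisors of 40. Testing m = -4 gives 0, so (m + 4) is a factor.
Divide: m^3 + 12m^2 + 42m + 40 = (m + 4)(m^2 + 8m + 10).
Apply the quadratic formula to m^2 + 8m + 10 = 0: m = (-8 +/- sqrt(24))/2, i.e. m ~= -1.5505 or m ~= -6.4495.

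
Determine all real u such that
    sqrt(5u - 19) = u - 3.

u = 4 or u = 7

Square both sides: 5u - 19 = (u - 3)^2.
Expand and rearrange: u^2 - 11u + 28 = 0.
Solving gives u = 7 or u = 4.
Check each candidate in the original equation:
  u = 7: sqrt(16) = 4, while u - 3 = 4 — valid.
  u = 4: sqrt(1) = 1, while u - 3 = 1 — valid.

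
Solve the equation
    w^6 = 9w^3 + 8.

w = -0.9341 or w = 2.1411

Let u = w^3. The equation becomes u^2 - 9u - 8 = 0.
By the quadratic formula, u = 9/2 + sqrt(113)/2 or u = 9/2 - sqrt(113)/2.
w^3 = 9/2 + sqrt(113)/2 gives w = (9/2 + sqrt(113)/2)^(1/3) ~= 2.1411.
w^3 = 9/2 - sqrt(113)/2 gives w = -(-9/2 + sqrt(113)/2)^(1/3) ~= -0.9341.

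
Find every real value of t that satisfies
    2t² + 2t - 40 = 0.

Factor: 2(t + 5)(t - 4) = 0.
So t = -5 or t = 4.

t = -5 or t = 4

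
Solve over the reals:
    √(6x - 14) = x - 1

x = 3 or x = 5

Square both sides: 6x - 14 = (x - 1)².
Expand and rearrange: x² - 8x + 15 = 0.
Solving gives x = 5 or x = 3.
Check each candidate in the original equation:
  x = 5: √(16) = 4, while x - 1 = 4 — valid.
  x = 3: √(4) = 2, while x - 1 = 2 — valid.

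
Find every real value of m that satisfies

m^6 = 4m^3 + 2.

m = -0.766 or m = 1.6448

Let u = m^3. The equation becomes u^2 - 4u - 2 = 0.
By the quadratic formula, u = 2 + sqrt(6) or u = 2 - sqrt(6).
m^3 = 2 + sqrt(6) gives m = (2 + sqrt(6))^(1/3) ~= 1.6448.
m^3 = 2 - sqrt(6) gives m = -(-2 + sqrt(6))^(1/3) ~= -0.766.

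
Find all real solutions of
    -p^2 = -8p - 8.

Rearrange to standard form: -p^2 + 8p + 8 = 0.
Discriminant: (8)^2 - 4*(-1)*8 = 96.
Quadratic formula: p = (-8 +/- sqrt(96)) / (-2).
So p = 4 - 2*sqrt(6) ~= -0.899 or p = 4 + 2*sqrt(6) ~= 8.899.

p = -0.899 or p = 8.899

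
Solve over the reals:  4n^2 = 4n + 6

n = -0.8229 or n = 1.8229

Rearrange to standard form: 4n^2 - 4n - 6 = 0.
Discriminant: (-4)^2 - 4*4*(-6) = 112.
Quadratic formula: n = (4 +/- sqrt(112)) / 8.
So n = 1/2 + sqrt(7)/2 ~= 1.8229 or n = 1/2 - sqrt(7)/2 ~= -0.8229.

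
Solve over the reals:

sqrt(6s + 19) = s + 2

s = 5

Square both sides: 6s + 19 = (s + 2)^2.
Expand and rearrange: s^2 - 2s - 15 = 0.
Solving gives s = 5 or s = -3.
Check each candidate in the original equation:
  s = 5: sqrt(49) = 7, while s + 2 = 7 — valid.
  s = -3: sqrt(1) = 1, while s + 2 = -1 — extraneous.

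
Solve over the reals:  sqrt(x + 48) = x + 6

Square both sides: x + 48 = (x + 6)^2.
Expand and rearrange: x^2 + 11x - 12 = 0.
Solving gives x = 1 or x = -12.
Check each candidate in the original equation:
  x = 1: sqrt(49) = 7, while x + 6 = 7 — valid.
  x = -12: sqrt(36) = 6, while x + 6 = -6 — extraneous.

x = 1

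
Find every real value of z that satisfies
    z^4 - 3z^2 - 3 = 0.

z = -1.9471 or z = 1.9471

Let u = z^2. The equation becomes u^2 - 3u - 3 = 0.
By the quadratic formula, u = 3/2 + sqrt(21)/2 or u = 3/2 - sqrt(21)/2.
z^2 = 3/2 + sqrt(21)/2 gives z = +/-sqrt(3/2 + sqrt(21)/2) ~= +/-1.9471.
z^2 = 3/2 - sqrt(21)/2 < 0 has no real solution.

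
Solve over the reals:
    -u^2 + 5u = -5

u = -0.8541 or u = 5.8541

Rearrange to standard form: -u^2 + 5u + 5 = 0.
Discriminant: (5)^2 - 4*(-1)*5 = 45.
Quadratic formula: u = (-5 +/- sqrt(45)) / (-2).
So u = 5/2 - 3*sqrt(5)/2 ~= -0.8541 or u = 5/2 + 3*sqrt(5)/2 ~= 5.8541.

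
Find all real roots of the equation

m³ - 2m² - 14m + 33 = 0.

m = -3.8541 or m = 2.8541 or m = 3

Possible rational roots are divisors of 33. Testing m = 3 gives 0, so (m - 3) is a factor.
Divide: m³ - 2m² - 14m + 33 = (m - 3)(m² + m - 11).
Apply the quadratic formula to m² + m - 11 = 0: m = (-1 ± √45)/2, i.e. m ≈ 2.8541 or m ≈ -3.8541.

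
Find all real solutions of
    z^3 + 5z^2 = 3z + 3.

z = -5.4495 or z = -0.5505 or z = 1

Rearrange: z^3 + 5z^2 - 3z - 3 = 0.
Possible rational roots are divisors of -3. Testing z = 1 gives 0, so (z - 1) is a factor.
Divide: z^3 + 5z^2 - 3z - 3 = (z - 1)(z^2 + 6z + 3).
Apply the quadratic formula to z^2 + 6z + 3 = 0: z = (-6 +/- sqrt(24))/2, i.e. z ~= -0.5505 or z ~= -5.4495.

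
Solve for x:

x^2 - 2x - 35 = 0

Factor: (x - 7)(x + 5) = 0.
So x = 7 or x = -5.

x = -5 or x = 7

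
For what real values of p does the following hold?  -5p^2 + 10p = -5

Rearrange to standard form: -5p^2 + 10p + 5 = 0.
Discriminant: (10)^2 - 4*(-5)*5 = 200.
Quadratic formula: p = (-10 +/- sqrt(200)) / (-10).
So p = 1 - sqrt(2) ~= -0.4142 or p = 1 + sqrt(2) ~= 2.4142.

p = -0.4142 or p = 2.4142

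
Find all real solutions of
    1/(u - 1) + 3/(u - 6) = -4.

u = 0.7087 or u = 5.2913

Multiply both sides by (u - 1)(u - 6):
(u - 6) + 3(u - 1) = -4(u - 1)(u - 6).
Expand and collect terms: -4u^2 + 24u - 15 = 0.
By the quadratic formula, u = (-24 +/- sqrt(336)) / -8, so u ~= 0.7087 or u ~= 5.2913.
Neither value makes a denominator zero (u != 1, u != 6), so both are valid.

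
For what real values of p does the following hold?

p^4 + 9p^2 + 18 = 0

Let u = p^2. The equation becomes u^2 + 9u + 18 = 0.
Factor: (u + 6)(u + 3) = 0, so u = -6 or u = -3.
p^2 = -6 < 0 has no real solution.
p^2 = -3 < 0 has no real solution.

No real solutions.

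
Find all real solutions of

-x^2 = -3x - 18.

Bring every term to one side: -x^2 + 3x + 18 = 0.
Factor: -1(x - 6)(x + 3) = 0.
So x = 6 or x = -3.

x = -3 or x = 6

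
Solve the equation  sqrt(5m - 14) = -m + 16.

Square both sides: 5m - 14 = (-m + 16)^2.
Expand and rearrange: m^2 - 37m + 270 = 0.
Solving gives m = 27 or m = 10.
Check each candidate in the original equation:
  m = 27: sqrt(121) = 11, while -m + 16 = -11 — extraneous.
  m = 10: sqrt(36) = 6, while -m + 16 = 6 — valid.

m = 10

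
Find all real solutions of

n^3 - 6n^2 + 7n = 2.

n = 0.4384 or n = 1 or n = 4.5616

Rearrange: n^3 - 6n^2 + 7n - 2 = 0.
Possible rational roots are divisors of -2. Testing n = 1 gives 0, so (n - 1) is a factor.
Divide: n^3 - 6n^2 + 7n - 2 = (n - 1)(n^2 - 5n + 2).
Apply the quadratic formula to n^2 - 5n + 2 = 0: n = (5 +/- sqrt(17))/2, i.e. n ~= 4.5616 or n ~= 0.4384.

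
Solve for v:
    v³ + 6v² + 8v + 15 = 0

Possible rational roots are divisors of 15. Testing v = -5 gives 0, so (v + 5) is a factor.
Divide: v³ + 6v² + 8v + 15 = (v + 5)(v² + v + 3).
The quadratic v² + v + 3 has discriminant -11 < 0, so no further real roots.

v = -5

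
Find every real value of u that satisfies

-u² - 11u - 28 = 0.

u = -7 or u = -4

Factor: -1(u + 7)(u + 4) = 0.
So u = -7 or u = -4.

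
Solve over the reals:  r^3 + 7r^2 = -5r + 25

Rearrange: r^3 + 7r^2 + 5r - 25 = 0.
Possible rational roots are divisors of -25. Testing r = -5 gives 0, so (r + 5) is a factor.
Divide: r^3 + 7r^2 + 5r - 25 = (r + 5)(r^2 + 2r - 5).
Apply the quadratic formula to r^2 + 2r - 5 = 0: r = (-2 +/- sqrt(24))/2, i.e. r ~= 1.4495 or r ~= -3.4495.

r = -5 or r = -3.4495 or r = 1.4495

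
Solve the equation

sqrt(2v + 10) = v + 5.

v = -5 or v = -3

Square both sides: 2v + 10 = (v + 5)^2.
Expand and rearrange: v^2 + 8v + 15 = 0.
Solving gives v = -3 or v = -5.
Check each candidate in the original equation:
  v = -3: sqrt(4) = 2, while v + 5 = 2 — valid.
  v = -5: sqrt(0) = 0, while v + 5 = 0 — valid.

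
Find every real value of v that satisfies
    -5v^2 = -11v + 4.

Rearrange to standard form: -5v^2 + 11v - 4 = 0.
Discriminant: (11)^2 - 4*(-5)*(-4) = 41.
Quadratic formula: v = (-11 +/- sqrt(41)) / (-10).
So v = 11/10 - sqrt(41)/10 ~= 0.4597 or v = sqrt(41)/10 + 11/10 ~= 1.7403.

v = 0.4597 or v = 1.7403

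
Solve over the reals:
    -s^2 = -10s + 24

Bring every term to one side: -s^2 + 10s - 24 = 0.
Factor: -1(s - 4)(s - 6) = 0.
So s = 4 or s = 6.

s = 4 or s = 6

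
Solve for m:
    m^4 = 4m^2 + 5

m = -2.2361 or m = 2.2361

Let u = m^2. The equation becomes u^2 - 4u - 5 = 0.
Factor: (u + 1)(u - 5) = 0, so u = -1 or u = 5.
m^2 = -1 < 0 has no real solution.
m^2 = 5 gives m = +/-sqrt(5) ~= +/-2.2361.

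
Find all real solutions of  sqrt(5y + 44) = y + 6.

Square both sides: 5y + 44 = (y + 6)^2.
Expand and rearrange: y^2 + 7y - 8 = 0.
Solving gives y = 1 or y = -8.
Check each candidate in the original equation:
  y = 1: sqrt(49) = 7, while y + 6 = 7 — valid.
  y = -8: sqrt(4) = 2, while y + 6 = -2 — extraneous.

y = 1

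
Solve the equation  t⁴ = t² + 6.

Let u = t². The equation becomes u² - u - 6 = 0.
Factor: (u + 2)(u - 3) = 0, so u = -2 or u = 3.
t² = -2 < 0 has no real solution.
t² = 3 gives t = ±√(3) ≈ ±1.7321.

t = -1.7321 or t = 1.7321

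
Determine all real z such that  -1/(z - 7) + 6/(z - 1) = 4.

Multiply both sides by (z - 7)(z - 1):
-(z - 1) + 6(z - 7) = 4(z - 7)(z - 1).
Expand and collect terms: 4z² - 37z + 69 = 0.
By the quadratic formula, z = (37 ± √265) / 8, so z ≈ 6.6599 or z ≈ 2.5901.
Neither value makes a denominator zero (z ≠ 7, z ≠ 1), so both are valid.

z = 2.5901 or z = 6.6599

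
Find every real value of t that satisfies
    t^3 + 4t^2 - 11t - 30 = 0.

Possible rational roots are divisors of -30. Testing t = -5 gives 0, so (t + 5) is a factor.
Divide: t^3 + 4t^2 - 11t - 30 = (t + 5)(t^2 - t - 6).
Factor the quadratic: t = 3 or t = -2.

t = -5 or t = -2 or t = 3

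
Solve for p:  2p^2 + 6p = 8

p = -4 or p = 1

Bring every term to one side: 2p^2 + 6p - 8 = 0.
Factor: 2(p - 1)(p + 4) = 0.
So p = 1 or p = -4.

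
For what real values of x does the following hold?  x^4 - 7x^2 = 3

Let u = x^2. The equation becomes u^2 - 7u - 3 = 0.
By the quadratic formula, u = 7/2 + sqrt(61)/2 or u = 7/2 - sqrt(61)/2.
x^2 = 7/2 + sqrt(61)/2 gives x = +/-sqrt(7/2 + sqrt(61)/2) ~= +/-2.7212.
x^2 = 7/2 - sqrt(61)/2 < 0 has no real solution.

x = -2.7212 or x = 2.7212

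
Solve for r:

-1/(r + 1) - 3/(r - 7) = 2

r = -1.6056 or r = 5.6056

Multiply both sides by (r + 1)(r - 7):
-(r - 7) - 3(r + 1) = 2(r + 1)(r - 7).
Expand and collect terms: 2r^2 - 8r - 18 = 0.
By the quadratic formula, r = (8 +/- sqrt(208)) / 4, so r ~= 5.6056 or r ~= -1.6056.
Neither value makes a denominator zero (r != -1, r != 7), so both are valid.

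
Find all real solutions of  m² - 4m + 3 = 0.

Factor: (m - 3)(m - 1) = 0.
So m = 3 or m = 1.

m = 1 or m = 3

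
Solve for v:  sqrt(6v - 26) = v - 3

Square both sides: 6v - 26 = (v - 3)^2.
Expand and rearrange: v^2 - 12v + 35 = 0.
Solving gives v = 7 or v = 5.
Check each candidate in the original equation:
  v = 7: sqrt(16) = 4, while v - 3 = 4 — valid.
  v = 5: sqrt(4) = 2, while v - 3 = 2 — valid.

v = 5 or v = 7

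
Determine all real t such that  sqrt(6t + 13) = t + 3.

Square both sides: 6t + 13 = (t + 3)^2.
Expand and rearrange: t^2 - 4 = 0.
Solving gives t = 2 or t = -2.
Check each candidate in the original equation:
  t = 2: sqrt(25) = 5, while t + 3 = 5 — valid.
  t = -2: sqrt(1) = 1, while t + 3 = 1 — valid.

t = -2 or t = 2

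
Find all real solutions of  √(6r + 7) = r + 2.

Square both sides: 6r + 7 = (r + 2)².
Expand and rearrange: r² - 2r - 3 = 0.
Solving gives r = 3 or r = -1.
Check each candidate in the original equation:
  r = 3: √(25) = 5, while r + 2 = 5 — valid.
  r = -1: √(1) = 1, while r + 2 = 1 — valid.

r = -1 or r = 3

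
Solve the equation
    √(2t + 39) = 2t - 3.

Square both sides: 2t + 39 = (2t - 3)².
Expand and rearrange: 4t² - 14t - 30 = 0.
Solving gives t = 5 or t = -1.5.
Check each candidate in the original equation:
  t = 5: √(49) = 7, while 2t - 3 = 7 — valid.
  t = -1.5: √(36) = 6, while 2t - 3 = -6 — extraneous.

t = 5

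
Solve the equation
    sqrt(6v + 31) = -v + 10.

Square both sides: 6v + 31 = (-v + 10)^2.
Expand and rearrange: v^2 - 26v + 69 = 0.
Solving gives v = 23 or v = 3.
Check each candidate in the original equation:
  v = 23: sqrt(169) = 13, while -v + 10 = -13 — extraneous.
  v = 3: sqrt(49) = 7, while -v + 10 = 7 — valid.

v = 3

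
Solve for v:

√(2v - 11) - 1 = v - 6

v = 6

Isolate the radical: √(2v - 11) = v - 5.
Square both sides: 2v - 11 = (v - 5)².
Expand and rearrange: v² - 12v + 36 = 0.
This gives the repeated root v = 6.
Check in the original equation:
  v = 6: √(1) = 1, while v - 5 = 1 — valid.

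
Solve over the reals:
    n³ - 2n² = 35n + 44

Rearrange: n³ - 2n² - 35n - 44 = 0.
Possible rational roots are divisors of -44. Testing n = -4 gives 0, so (n + 4) is a factor.
Divide: n³ - 2n² - 35n - 44 = (n + 4)(n² - 6n - 11).
Apply the quadratic formula to n² - 6n - 11 = 0: n = (6 ± √80)/2, i.e. n ≈ 7.4721 or n ≈ -1.4721.

n = -4 or n = -1.4721 or n = 7.4721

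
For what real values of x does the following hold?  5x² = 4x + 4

Rearrange to standard form: 5x² - 4x - 4 = 0.
Discriminant: (-4)² − 4·5·(-4) = 96.
Quadratic formula: x = (4 ± √96) / 10.
So x = 2/5 + 2·√(6)/5 ≈ 1.3798 or x = 2/5 - 2·√(6)/5 ≈ -0.5798.

x = -0.5798 or x = 1.3798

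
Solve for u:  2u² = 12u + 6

u = -0.4641 or u = 6.4641

Rearrange to standard form: 2u² - 12u - 6 = 0.
Discriminant: (-12)² − 4·2·(-6) = 192.
Quadratic formula: u = (12 ± √192) / 4.
So u = 3 + 2·√(3) ≈ 6.4641 or u = 3 - 2·√(3) ≈ -0.4641.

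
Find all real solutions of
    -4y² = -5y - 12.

Rearrange to standard form: -4y² + 5y + 12 = 0.
Discriminant: (5)² − 4·(-4)·12 = 217.
Quadratic formula: y = (-5 ± √217) / (-8).
So y = 5/8 - √(217)/8 ≈ -1.2164 or y = 5/8 + √(217)/8 ≈ 2.4664.

y = -1.2164 or y = 2.4664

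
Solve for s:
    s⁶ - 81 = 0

s = -2.0801 or s = 2.0801

Let u = s³. The equation becomes u² - 81 = 0.
Factor: (u - 9)(u + 9) = 0, so u = 9 or u = -9.
s³ = 9 gives s = ∛(9) ≈ 2.0801.
s³ = -9 gives s = -∛(9) ≈ -2.0801.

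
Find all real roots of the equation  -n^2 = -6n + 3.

n = 0.5505 or n = 5.4495

Rearrange to standard form: -n^2 + 6n - 3 = 0.
Discriminant: (6)^2 - 4*(-1)*(-3) = 24.
Quadratic formula: n = (-6 +/- sqrt(24)) / (-2).
So n = 3 - sqrt(6) ~= 0.5505 or n = sqrt(6) + 3 ~= 5.4495.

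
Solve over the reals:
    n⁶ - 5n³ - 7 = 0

Let u = n³. The equation becomes u² - 5u - 7 = 0.
By the quadratic formula, u = 5/2 + √(53)/2 or u = 5/2 - √(53)/2.
n³ = 5/2 + √(53)/2 gives n = ∛(5/2 + √(53)/2) ≈ 1.8312.
n³ = 5/2 - √(53)/2 gives n = -∛(-5/2 + √(53)/2) ≈ -1.0447.

n = -1.0447 or n = 1.8312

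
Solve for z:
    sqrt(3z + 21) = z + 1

Square both sides: 3z + 21 = (z + 1)^2.
Expand and rearrange: z^2 - z - 20 = 0.
Solving gives z = 5 or z = -4.
Check each candidate in the original equation:
  z = 5: sqrt(36) = 6, while z + 1 = 6 — valid.
  z = -4: sqrt(9) = 3, while z + 1 = -3 — extraneous.

z = 5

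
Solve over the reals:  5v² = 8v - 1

Rearrange to standard form: 5v² - 8v + 1 = 0.
Discriminant: (-8)² − 4·5·1 = 44.
Quadratic formula: v = (8 ± √44) / 10.
So v = √(11)/5 + 4/5 ≈ 1.4633 or v = 4/5 - √(11)/5 ≈ 0.1367.

v = 0.1367 or v = 1.4633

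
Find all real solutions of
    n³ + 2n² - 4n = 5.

Rearrange: n³ + 2n² - 4n - 5 = 0.
Possible rational roots are divisors of -5. Testing n = -1 gives 0, so (n + 1) is a factor.
Divide: n³ + 2n² - 4n - 5 = (n + 1)(n² + n - 5).
Apply the quadratic formula to n² + n - 5 = 0: n = (-1 ± √21)/2, i.e. n ≈ 1.7913 or n ≈ -2.7913.

n = -2.7913 or n = -1 or n = 1.7913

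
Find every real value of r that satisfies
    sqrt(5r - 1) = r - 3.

Square both sides: 5r - 1 = (r - 3)^2.
Expand and rearrange: r^2 - 11r + 10 = 0.
Solving gives r = 10 or r = 1.
Check each candidate in the original equation:
  r = 10: sqrt(49) = 7, while r - 3 = 7 — valid.
  r = 1: sqrt(4) = 2, while r - 3 = -2 — extraneous.

r = 10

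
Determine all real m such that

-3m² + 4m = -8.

m = -1.0972 or m = 2.4305

Rearrange to standard form: -3m² + 4m + 8 = 0.
Discriminant: (4)² − 4·(-3)·8 = 112.
Quadratic formula: m = (-4 ± √112) / (-6).
So m = 2/3 - 2·√(7)/3 ≈ -1.0972 or m = 2/3 + 2·√(7)/3 ≈ 2.4305.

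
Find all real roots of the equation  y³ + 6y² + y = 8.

Rearrange: y³ + 6y² + y - 8 = 0.
Possible rational roots are divisors of -8. Testing y = 1 gives 0, so (y - 1) is a factor.
Divide: y³ + 6y² + y - 8 = (y - 1)(y² + 7y + 8).
Apply the quadratic formula to y² + 7y + 8 = 0: y = (-7 ± √17)/2, i.e. y ≈ -1.4384 or y ≈ -5.5616.

y = -5.5616 or y = -1.4384 or y = 1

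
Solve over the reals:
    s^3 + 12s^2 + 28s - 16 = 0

Possible rational roots are divisors of -16. Testing s = -4 gives 0, so (s + 4) is a factor.
Divide: s^3 + 12s^2 + 28s - 16 = (s + 4)(s^2 + 8s - 4).
Apply the quadratic formula to s^2 + 8s - 4 = 0: s = (-8 +/- sqrt(80))/2, i.e. s ~= 0.4721 or s ~= -8.4721.

s = -8.4721 or s = -4 or s = 0.4721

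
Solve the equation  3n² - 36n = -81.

Bring every term to one side: 3n² - 36n + 81 = 0.
Factor: 3(n - 9)(n - 3) = 0.
So n = 9 or n = 3.

n = 3 or n = 9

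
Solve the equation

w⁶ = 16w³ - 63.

w = 1.9129 or w = 2.0801

Let u = w³. The equation becomes u² - 16u + 63 = 0.
Factor: (u - 9)(u - 7) = 0, so u = 9 or u = 7.
w³ = 9 gives w = ∛(9) ≈ 2.0801.
w³ = 7 gives w = ∛(7) ≈ 1.9129.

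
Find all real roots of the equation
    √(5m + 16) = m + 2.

Square both sides: 5m + 16 = (m + 2)².
Expand and rearrange: m² - m - 12 = 0.
Solving gives m = 4 or m = -3.
Check each candidate in the original equation:
  m = 4: √(36) = 6, while m + 2 = 6 — valid.
  m = -3: √(1) = 1, while m + 2 = -1 — extraneous.

m = 4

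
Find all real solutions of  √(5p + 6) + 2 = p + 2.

p = 6

Isolate the radical: √(5p + 6) = p.
Square both sides: 5p + 6 = (p)².
Expand and rearrange: p² - 5p - 6 = 0.
Solving gives p = 6 or p = -1.
Check each candidate in the original equation:
  p = 6: √(36) = 6, while p = 6 — valid.
  p = -1: √(1) = 1, while p = -1 — extraneous.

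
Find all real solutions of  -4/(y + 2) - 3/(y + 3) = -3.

Multiply both sides by (y + 2)(y + 3):
-4(y + 3) - 3(y + 2) = -3(y + 2)(y + 3).
Expand and collect terms: -3y² - 8y = 0.
Factor or apply the quadratic formula: y = -2.6667 or y = 0.
Neither value makes a denominator zero (y ≠ -2, y ≠ -3), so both are valid.

y = -2.6667 or y = 0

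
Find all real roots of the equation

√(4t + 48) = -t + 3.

Square both sides: 4t + 48 = (-t + 3)².
Expand and rearrange: t² - 10t - 39 = 0.
Solving gives t = 13 or t = -3.
Check each candidate in the original equation:
  t = 13: √(100) = 10, while -t + 3 = -10 — extraneous.
  t = -3: √(36) = 6, while -t + 3 = 6 — valid.

t = -3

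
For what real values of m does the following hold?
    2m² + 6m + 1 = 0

m = -2.8229 or m = -0.1771

Discriminant: (6)² − 4·2·1 = 28.
Quadratic formula: m = (-6 ± √28) / 4.
So m = -3/2 + √(7)/2 ≈ -0.1771 or m = -3/2 - √(7)/2 ≈ -2.8229.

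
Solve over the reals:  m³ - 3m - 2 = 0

m = -1 or m = 2

Possible rational roots are divisors of -2. Testing m = 2 gives 0, so (m - 2) is a factor.
Divide: m³ - 3m - 2 = (m - 2)(m² + 2m + 1).
The quadratic has the repeated root m = -1.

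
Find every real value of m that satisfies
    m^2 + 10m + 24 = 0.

Factor: (m + 4)(m + 6) = 0.
So m = -4 or m = -6.

m = -6 or m = -4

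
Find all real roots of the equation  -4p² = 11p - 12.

p = -3.5865 or p = 0.8365

Rearrange to standard form: -4p² - 11p + 12 = 0.
Discriminant: (-11)² − 4·(-4)·12 = 313.
Quadratic formula: p = (11 ± √313) / (-8).
So p = -√(313)/8 - 11/8 ≈ -3.5865 or p = -11/8 + √(313)/8 ≈ 0.8365.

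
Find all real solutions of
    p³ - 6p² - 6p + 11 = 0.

p = -1.6533 or p = 1 or p = 6.6533

Possible rational roots are divisors of 11. Testing p = 1 gives 0, so (p - 1) is a factor.
Divide: p³ - 6p² - 6p + 11 = (p - 1)(p² - 5p - 11).
Apply the quadratic formula to p² - 5p - 11 = 0: p = (5 ± √69)/2, i.e. p ≈ 6.6533 or p ≈ -1.6533.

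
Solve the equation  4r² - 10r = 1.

r = -0.0963 or r = 2.5963

Rearrange to standard form: 4r² - 10r - 1 = 0.
Discriminant: (-10)² − 4·4·(-1) = 116.
Quadratic formula: r = (10 ± √116) / 8.
So r = 5/4 + √(29)/4 ≈ 2.5963 or r = 5/4 - √(29)/4 ≈ -0.0963.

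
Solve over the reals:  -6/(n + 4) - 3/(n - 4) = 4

n = -5.6267 or n = 3.3767

Multiply both sides by (n + 4)(n - 4):
-6(n - 4) - 3(n + 4) = 4(n + 4)(n - 4).
Expand and collect terms: 4n^2 + 9n - 76 = 0.
By the quadratic formula, n = (-9 +/- sqrt(1297)) / 8, so n ~= 3.3767 or n ~= -5.6267.
Neither value makes a denominator zero (n != -4, n != 4), so both are valid.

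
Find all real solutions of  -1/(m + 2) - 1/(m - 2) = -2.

Multiply both sides by (m + 2)(m - 2):
-(m - 2) - (m + 2) = -2(m + 2)(m - 2).
Expand and collect terms: -2m² + 2m + 8 = 0.
By the quadratic formula, m = (-2 ± √68) / -4, so m ≈ -1.5616 or m ≈ 2.5616.
Neither value makes a denominator zero (m ≠ -2, m ≠ 2), so both are valid.

m = -1.5616 or m = 2.5616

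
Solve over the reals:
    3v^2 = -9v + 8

Rearrange to standard form: 3v^2 + 9v - 8 = 0.
Discriminant: (9)^2 - 4*3*(-8) = 177.
Quadratic formula: v = (-9 +/- sqrt(177)) / 6.
So v = -3/2 + sqrt(177)/6 ~= 0.7174 or v = -sqrt(177)/6 - 3/2 ~= -3.7174.

v = -3.7174 or v = 0.7174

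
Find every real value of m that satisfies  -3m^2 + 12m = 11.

Rearrange to standard form: -3m^2 + 12m - 11 = 0.
Discriminant: (12)^2 - 4*(-3)*(-11) = 12.
Quadratic formula: m = (-12 +/- sqrt(12)) / (-6).
So m = 2 - sqrt(3)/3 ~= 1.4226 or m = sqrt(3)/3 + 2 ~= 2.5774.

m = 1.4226 or m = 2.5774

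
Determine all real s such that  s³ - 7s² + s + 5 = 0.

Possible rational roots are divisors of 5. Testing s = 1 gives 0, so (s - 1) is a factor.
Divide: s³ - 7s² + s + 5 = (s - 1)(s² - 6s - 5).
Apply the quadratic formula to s² - 6s - 5 = 0: s = (6 ± √56)/2, i.e. s ≈ 6.7417 or s ≈ -0.7417.

s = -0.7417 or s = 1 or s = 6.7417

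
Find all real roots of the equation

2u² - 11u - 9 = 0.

Discriminant: (-11)² − 4·2·(-9) = 193.
Quadratic formula: u = (11 ± √193) / 4.
So u = 11/4 + √(193)/4 ≈ 6.2231 or u = 11/4 - √(193)/4 ≈ -0.7231.

u = -0.7231 or u = 6.2231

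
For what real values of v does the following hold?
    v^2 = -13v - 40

Bring every term to one side: v^2 + 13v + 40 = 0.
Factor: (v + 5)(v + 8) = 0.
So v = -5 or v = -8.

v = -8 or v = -5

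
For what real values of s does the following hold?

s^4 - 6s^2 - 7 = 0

s = -2.6458 or s = 2.6458

Let u = s^2. The equation becomes u^2 - 6u - 7 = 0.
Factor: (u - 7)(u + 1) = 0, so u = 7 or u = -1.
s^2 = 7 gives s = +/-sqrt(7) ~= +/-2.6458.
s^2 = -1 < 0 has no real solution.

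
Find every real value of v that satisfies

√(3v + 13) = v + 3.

Square both sides: 3v + 13 = (v + 3)².
Expand and rearrange: v² + 3v - 4 = 0.
Solving gives v = 1 or v = -4.
Check each candidate in the original equation:
  v = 1: √(16) = 4, while v + 3 = 4 — valid.
  v = -4: √(1) = 1, while v + 3 = -1 — extraneous.

v = 1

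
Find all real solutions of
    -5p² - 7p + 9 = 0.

p = -2.2133 or p = 0.8133

Discriminant: (-7)² − 4·(-5)·9 = 229.
Quadratic formula: p = (7 ± √229) / (-10).
So p = -√(229)/10 - 7/10 ≈ -2.2133 or p = -7/10 + √(229)/10 ≈ 0.8133.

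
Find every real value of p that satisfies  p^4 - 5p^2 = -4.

p = -2 or p = -1 or p = 1 or p = 2

Let u = p^2. The equation becomes u^2 - 5u + 4 = 0.
Factor: (u - 1)(u - 4) = 0, so u = 1 or u = 4.
p^2 = 1 gives p = +/-1.
p^2 = 4 gives p = +/-2.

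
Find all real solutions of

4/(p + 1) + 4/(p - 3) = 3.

Multiply both sides by (p + 1)(p - 3):
4(p - 3) + 4(p + 1) = 3(p + 1)(p - 3).
Expand and collect terms: 3p² - 14p - 1 = 0.
By the quadratic formula, p = (14 ± √208) / 6, so p ≈ 4.737 or p ≈ -0.0704.
Neither value makes a denominator zero (p ≠ -1, p ≠ 3), so both are valid.

p = -0.0704 or p = 4.737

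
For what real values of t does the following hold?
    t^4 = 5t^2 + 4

Let u = t^2. The equation becomes u^2 - 5u - 4 = 0.
By the quadratic formula, u = 5/2 + sqrt(41)/2 or u = 5/2 - sqrt(41)/2.
t^2 = 5/2 + sqrt(41)/2 gives t = +/-sqrt(5/2 + sqrt(41)/2) ~= +/-2.3878.
t^2 = 5/2 - sqrt(41)/2 < 0 has no real solution.

t = -2.3878 or t = 2.3878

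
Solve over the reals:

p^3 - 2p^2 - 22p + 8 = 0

p = -4 or p = 0.3542 or p = 5.6458

Possible rational roots are divisors of 8. Testing p = -4 gives 0, so (p + 4) is a factor.
Divide: p^3 - 2p^2 - 22p + 8 = (p + 4)(p^2 - 6p + 2).
Apply the quadratic formula to p^2 - 6p + 2 = 0: p = (6 +/- sqrt(28))/2, i.e. p ~= 5.6458 or p ~= 0.3542.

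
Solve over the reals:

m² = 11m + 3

m = -0.2663 or m = 11.2663

Rearrange to standard form: m² - 11m - 3 = 0.
Discriminant: (-11)² − 4·1·(-3) = 133.
Quadratic formula: m = (11 ± √133) / 2.
So m = 11/2 + √(133)/2 ≈ 11.2663 or m = 11/2 - √(133)/2 ≈ -0.2663.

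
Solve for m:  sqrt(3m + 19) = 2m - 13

m = 10

Square both sides: 3m + 19 = (2m - 13)^2.
Expand and rearrange: 4m^2 - 55m + 150 = 0.
Solving gives m = 10 or m = 3.75.
Check each candidate in the original equation:
  m = 10: sqrt(49) = 7, while 2m - 13 = 7 — valid.
  m = 3.75: sqrt(30.25) = 5.5, while 2m - 13 = -5.5 — extraneous.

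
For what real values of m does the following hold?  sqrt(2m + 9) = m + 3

m = 0

Square both sides: 2m + 9 = (m + 3)^2.
Expand and rearrange: m^2 + 4m = 0.
Solving gives m = 0 or m = -4.
Check each candidate in the original equation:
  m = 0: sqrt(9) = 3, while m + 3 = 3 — valid.
  m = -4: sqrt(1) = 1, while m + 3 = -1 — extraneous.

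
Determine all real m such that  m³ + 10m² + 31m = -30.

Rearrange: m³ + 10m² + 31m + 30 = 0.
Possible rational roots are divisors of 30. Testing m = -5 gives 0, so (m + 5) is a factor.
Divide: m³ + 10m² + 31m + 30 = (m + 5)(m² + 5m + 6).
Factor the quadratic: m = -2 or m = -3.

m = -5 or m = -3 or m = -2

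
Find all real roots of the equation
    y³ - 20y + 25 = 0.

y = -5 or y = 1.382 or y = 3.618

Possible rational roots are divisors of 25. Testing y = -5 gives 0, so (y + 5) is a factor.
Divide: y³ - 20y + 25 = (y + 5)(y² - 5y + 5).
Apply the quadratic formula to y² - 5y + 5 = 0: y = (5 ± √5)/2, i.e. y ≈ 3.618 or y ≈ 1.382.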